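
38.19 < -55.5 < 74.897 False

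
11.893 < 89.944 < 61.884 False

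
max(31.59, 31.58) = 31.59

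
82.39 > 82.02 True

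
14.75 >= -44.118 True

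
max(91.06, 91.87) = 91.87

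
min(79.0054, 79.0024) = 79.0024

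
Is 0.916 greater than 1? No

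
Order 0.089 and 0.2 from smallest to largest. 0.089, 0.2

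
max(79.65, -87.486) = 79.65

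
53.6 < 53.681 True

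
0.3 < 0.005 False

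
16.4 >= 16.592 False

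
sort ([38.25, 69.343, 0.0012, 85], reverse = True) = [85, 69.343, 38.25, 0.0012]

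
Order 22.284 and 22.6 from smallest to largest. 22.284, 22.6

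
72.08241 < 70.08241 False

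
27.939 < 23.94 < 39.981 False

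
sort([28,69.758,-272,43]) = [-272,28,43,69.758]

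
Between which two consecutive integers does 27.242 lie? 27 and 28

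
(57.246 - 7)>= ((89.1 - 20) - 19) True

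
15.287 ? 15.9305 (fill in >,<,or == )<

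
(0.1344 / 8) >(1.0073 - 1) True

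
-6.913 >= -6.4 False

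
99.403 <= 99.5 True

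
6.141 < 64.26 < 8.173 False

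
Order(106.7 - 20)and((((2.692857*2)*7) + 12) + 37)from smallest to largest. ((((2.692857*2)*7) + 12) + 37), (106.7 - 20)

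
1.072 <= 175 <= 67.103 False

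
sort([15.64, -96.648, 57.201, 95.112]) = [-96.648, 15.64, 57.201, 95.112]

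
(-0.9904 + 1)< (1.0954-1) True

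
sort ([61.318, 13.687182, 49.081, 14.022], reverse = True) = [61.318, 49.081, 14.022, 13.687182]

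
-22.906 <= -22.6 True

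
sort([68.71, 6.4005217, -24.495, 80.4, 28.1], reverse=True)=[80.4, 68.71, 28.1, 6.4005217, -24.495]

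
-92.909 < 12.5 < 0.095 False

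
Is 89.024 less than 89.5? Yes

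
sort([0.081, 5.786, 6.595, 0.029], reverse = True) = [6.595, 5.786, 0.081, 0.029]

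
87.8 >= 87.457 True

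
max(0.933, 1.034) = 1.034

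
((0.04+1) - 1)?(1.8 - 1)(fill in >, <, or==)<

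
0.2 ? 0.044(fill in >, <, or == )>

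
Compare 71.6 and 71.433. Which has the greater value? 71.6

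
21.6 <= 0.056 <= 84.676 False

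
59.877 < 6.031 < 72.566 False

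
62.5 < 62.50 False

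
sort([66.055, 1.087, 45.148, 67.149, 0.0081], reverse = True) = [67.149, 66.055, 45.148, 1.087, 0.0081]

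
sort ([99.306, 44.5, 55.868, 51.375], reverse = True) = [99.306, 55.868, 51.375, 44.5]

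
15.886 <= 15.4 False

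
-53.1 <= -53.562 False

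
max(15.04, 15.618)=15.618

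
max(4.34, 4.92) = 4.92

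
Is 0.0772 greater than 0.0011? Yes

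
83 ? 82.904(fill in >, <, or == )>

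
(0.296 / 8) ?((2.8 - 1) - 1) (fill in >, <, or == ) <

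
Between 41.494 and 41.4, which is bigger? 41.494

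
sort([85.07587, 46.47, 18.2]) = [18.2, 46.47, 85.07587]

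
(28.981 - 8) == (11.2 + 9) False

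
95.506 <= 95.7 True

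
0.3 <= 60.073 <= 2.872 False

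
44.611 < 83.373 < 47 False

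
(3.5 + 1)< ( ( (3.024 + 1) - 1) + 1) False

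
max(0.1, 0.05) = 0.1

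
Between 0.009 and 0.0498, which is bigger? 0.0498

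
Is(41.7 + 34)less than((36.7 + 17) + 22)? No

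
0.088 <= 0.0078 False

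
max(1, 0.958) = 1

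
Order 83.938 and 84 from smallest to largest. 83.938, 84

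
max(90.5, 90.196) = 90.5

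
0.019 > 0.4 False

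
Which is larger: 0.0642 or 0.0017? 0.0642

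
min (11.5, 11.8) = 11.5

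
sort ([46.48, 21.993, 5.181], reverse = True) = [46.48, 21.993, 5.181]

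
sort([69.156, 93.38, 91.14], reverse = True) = [93.38, 91.14, 69.156]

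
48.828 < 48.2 False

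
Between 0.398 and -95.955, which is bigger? 0.398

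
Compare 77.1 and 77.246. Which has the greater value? 77.246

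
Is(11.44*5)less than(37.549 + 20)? Yes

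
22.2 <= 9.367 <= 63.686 False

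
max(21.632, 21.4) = 21.632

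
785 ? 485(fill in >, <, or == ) >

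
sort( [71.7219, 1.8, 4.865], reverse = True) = [71.7219, 4.865, 1.8]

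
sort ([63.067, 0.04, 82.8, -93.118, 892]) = [-93.118, 0.04, 63.067, 82.8, 892]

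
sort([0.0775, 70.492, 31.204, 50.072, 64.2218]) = [0.0775, 31.204, 50.072, 64.2218, 70.492]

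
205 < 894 True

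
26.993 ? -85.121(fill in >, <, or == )>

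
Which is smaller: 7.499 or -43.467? -43.467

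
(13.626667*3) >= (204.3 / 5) True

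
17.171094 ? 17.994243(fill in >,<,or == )<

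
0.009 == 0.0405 False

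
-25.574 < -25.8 False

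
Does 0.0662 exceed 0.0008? Yes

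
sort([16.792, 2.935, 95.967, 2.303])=[2.303, 2.935, 16.792, 95.967]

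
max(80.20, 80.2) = 80.2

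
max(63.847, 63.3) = 63.847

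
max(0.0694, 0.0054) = 0.0694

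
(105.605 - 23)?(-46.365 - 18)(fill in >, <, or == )>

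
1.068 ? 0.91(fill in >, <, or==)>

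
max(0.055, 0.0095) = 0.055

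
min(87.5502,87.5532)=87.5502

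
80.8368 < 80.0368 False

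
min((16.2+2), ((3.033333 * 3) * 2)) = 18.199998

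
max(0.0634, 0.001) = 0.0634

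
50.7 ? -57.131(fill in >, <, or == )>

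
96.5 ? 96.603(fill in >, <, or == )<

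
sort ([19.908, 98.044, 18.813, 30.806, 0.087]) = [0.087, 18.813, 19.908, 30.806, 98.044]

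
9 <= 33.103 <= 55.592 True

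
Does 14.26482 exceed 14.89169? No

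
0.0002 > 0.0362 False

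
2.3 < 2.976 True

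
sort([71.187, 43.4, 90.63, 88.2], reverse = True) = [90.63, 88.2, 71.187, 43.4]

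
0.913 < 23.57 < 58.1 True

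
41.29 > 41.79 False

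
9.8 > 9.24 True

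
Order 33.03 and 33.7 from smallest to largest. 33.03, 33.7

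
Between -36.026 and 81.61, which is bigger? 81.61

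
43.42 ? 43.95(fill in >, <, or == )<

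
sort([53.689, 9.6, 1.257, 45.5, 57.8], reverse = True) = [57.8, 53.689, 45.5, 9.6, 1.257]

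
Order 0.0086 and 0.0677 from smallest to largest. 0.0086, 0.0677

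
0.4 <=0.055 False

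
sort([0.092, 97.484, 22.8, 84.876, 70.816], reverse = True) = [97.484, 84.876, 70.816, 22.8, 0.092]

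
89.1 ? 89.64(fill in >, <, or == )<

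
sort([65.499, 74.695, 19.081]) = [19.081, 65.499, 74.695]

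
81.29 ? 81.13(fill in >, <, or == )>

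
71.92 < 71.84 False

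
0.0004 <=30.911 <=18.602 False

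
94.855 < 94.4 False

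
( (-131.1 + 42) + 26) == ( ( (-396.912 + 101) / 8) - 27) False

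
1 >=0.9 True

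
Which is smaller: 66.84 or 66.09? 66.09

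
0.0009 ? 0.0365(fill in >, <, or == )<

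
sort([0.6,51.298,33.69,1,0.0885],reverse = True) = [51.298,33.69,1,0.6,0.0885]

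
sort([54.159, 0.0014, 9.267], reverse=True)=[54.159, 9.267, 0.0014]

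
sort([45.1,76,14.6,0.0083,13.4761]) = [0.0083,13.4761,14.6,45.1,76]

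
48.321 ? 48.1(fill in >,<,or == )>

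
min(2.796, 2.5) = 2.5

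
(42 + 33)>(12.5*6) False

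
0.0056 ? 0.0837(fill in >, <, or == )<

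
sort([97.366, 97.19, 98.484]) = [97.19, 97.366, 98.484]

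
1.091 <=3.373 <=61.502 True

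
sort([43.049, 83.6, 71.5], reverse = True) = [83.6, 71.5, 43.049]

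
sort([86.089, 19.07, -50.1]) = [-50.1, 19.07, 86.089]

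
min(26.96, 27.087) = 26.96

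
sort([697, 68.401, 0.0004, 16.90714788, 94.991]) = [0.0004, 16.90714788, 68.401, 94.991, 697]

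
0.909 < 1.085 True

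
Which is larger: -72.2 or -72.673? -72.2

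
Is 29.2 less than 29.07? No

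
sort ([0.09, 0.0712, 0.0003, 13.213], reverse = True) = [13.213, 0.09, 0.0712, 0.0003]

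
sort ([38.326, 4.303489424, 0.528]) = [0.528, 4.303489424, 38.326]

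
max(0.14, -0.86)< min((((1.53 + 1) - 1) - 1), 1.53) True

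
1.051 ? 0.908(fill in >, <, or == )>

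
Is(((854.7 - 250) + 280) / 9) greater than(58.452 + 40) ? No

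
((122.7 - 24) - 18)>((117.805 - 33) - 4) False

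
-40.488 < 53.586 True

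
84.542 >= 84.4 True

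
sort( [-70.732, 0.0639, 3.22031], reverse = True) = [3.22031, 0.0639, -70.732]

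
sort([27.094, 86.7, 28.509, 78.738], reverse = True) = [86.7, 78.738, 28.509, 27.094]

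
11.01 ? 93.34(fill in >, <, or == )<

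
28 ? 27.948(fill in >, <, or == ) >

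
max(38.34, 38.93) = 38.93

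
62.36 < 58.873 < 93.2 False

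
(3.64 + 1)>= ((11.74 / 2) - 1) False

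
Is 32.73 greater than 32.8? No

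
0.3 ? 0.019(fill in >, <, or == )>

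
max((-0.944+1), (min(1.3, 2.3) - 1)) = 0.3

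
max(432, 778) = 778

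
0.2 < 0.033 False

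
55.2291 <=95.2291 True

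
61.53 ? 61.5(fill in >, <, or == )>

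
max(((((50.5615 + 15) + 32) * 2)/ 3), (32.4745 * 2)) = 65.041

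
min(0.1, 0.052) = 0.052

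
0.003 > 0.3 False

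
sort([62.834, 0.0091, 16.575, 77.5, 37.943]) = [0.0091, 16.575, 37.943, 62.834, 77.5]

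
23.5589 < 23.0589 False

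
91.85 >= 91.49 True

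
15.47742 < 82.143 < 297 True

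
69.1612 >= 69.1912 False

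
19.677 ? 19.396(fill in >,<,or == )>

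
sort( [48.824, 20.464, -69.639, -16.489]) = [-69.639, -16.489, 20.464, 48.824]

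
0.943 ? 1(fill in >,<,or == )<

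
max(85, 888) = 888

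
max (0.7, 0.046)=0.7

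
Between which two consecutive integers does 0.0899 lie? 0 and 1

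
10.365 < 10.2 False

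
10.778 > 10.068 True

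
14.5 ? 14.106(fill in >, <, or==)>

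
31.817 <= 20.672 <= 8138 False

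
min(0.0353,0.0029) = 0.0029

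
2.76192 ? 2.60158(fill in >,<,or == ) >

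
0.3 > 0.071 True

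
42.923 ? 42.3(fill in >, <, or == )>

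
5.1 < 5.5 True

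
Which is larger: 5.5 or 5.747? 5.747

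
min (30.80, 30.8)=30.80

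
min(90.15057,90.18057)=90.15057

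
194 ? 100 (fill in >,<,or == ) >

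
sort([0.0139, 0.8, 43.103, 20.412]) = [0.0139, 0.8, 20.412, 43.103]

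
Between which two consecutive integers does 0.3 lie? 0 and 1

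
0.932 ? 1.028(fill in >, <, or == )<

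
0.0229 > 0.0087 True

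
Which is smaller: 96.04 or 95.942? 95.942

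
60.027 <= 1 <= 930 False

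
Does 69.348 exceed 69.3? Yes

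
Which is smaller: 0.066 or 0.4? 0.066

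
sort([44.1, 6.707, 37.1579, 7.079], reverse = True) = [44.1, 37.1579, 7.079, 6.707]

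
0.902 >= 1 False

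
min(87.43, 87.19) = 87.19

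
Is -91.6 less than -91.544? Yes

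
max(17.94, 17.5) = 17.94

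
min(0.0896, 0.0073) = 0.0073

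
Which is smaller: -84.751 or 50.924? -84.751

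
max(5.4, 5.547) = 5.547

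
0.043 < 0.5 True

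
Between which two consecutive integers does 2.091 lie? 2 and 3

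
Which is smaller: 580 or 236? 236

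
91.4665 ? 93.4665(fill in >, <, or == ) <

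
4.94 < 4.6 False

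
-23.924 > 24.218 False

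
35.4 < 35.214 False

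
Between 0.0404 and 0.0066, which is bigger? 0.0404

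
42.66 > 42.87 False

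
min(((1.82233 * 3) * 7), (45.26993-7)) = 38.26893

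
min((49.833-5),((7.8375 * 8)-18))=44.7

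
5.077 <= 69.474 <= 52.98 False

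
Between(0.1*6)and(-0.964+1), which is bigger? (0.1*6)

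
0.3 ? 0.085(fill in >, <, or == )>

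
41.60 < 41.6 False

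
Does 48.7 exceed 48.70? No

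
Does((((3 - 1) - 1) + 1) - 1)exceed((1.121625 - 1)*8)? Yes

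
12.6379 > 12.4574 True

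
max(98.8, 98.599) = 98.8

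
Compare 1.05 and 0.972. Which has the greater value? 1.05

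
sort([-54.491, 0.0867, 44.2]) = [-54.491, 0.0867, 44.2]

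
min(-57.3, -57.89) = -57.89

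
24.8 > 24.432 True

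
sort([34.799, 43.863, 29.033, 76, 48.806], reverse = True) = [76, 48.806, 43.863, 34.799, 29.033]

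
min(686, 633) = 633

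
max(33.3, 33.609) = 33.609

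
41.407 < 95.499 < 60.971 False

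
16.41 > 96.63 False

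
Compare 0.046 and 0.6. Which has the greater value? 0.6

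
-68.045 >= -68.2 True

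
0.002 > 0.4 False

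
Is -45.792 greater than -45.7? No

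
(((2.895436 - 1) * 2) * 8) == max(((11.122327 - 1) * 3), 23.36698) False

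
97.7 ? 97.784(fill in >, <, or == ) <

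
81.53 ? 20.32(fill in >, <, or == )>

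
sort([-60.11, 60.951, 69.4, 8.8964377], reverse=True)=[69.4, 60.951, 8.8964377, -60.11]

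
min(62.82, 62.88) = 62.82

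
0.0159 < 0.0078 False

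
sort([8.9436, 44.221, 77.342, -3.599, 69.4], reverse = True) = [77.342, 69.4, 44.221, 8.9436, -3.599]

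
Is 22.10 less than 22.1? No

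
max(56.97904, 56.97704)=56.97904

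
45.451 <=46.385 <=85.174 True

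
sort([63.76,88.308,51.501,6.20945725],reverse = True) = [88.308,63.76,51.501,6.20945725]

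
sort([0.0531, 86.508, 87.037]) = [0.0531, 86.508, 87.037]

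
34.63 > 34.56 True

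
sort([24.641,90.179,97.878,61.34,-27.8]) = [-27.8,24.641,61.34,90.179,97.878]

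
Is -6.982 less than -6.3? Yes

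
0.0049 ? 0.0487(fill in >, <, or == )<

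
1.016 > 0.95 True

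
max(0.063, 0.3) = 0.3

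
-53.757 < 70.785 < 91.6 True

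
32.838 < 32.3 False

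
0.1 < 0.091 False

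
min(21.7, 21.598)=21.598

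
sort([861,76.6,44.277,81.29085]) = [44.277,76.6,81.29085,861]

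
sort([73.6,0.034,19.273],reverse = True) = [73.6,19.273,0.034]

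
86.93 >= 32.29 True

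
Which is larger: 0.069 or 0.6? 0.6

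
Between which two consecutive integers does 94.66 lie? 94 and 95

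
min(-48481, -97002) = -97002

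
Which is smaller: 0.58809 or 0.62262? 0.58809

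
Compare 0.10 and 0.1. They are equal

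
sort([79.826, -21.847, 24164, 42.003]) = [-21.847, 42.003, 79.826, 24164]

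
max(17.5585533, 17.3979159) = 17.5585533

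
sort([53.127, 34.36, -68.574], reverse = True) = [53.127, 34.36, -68.574]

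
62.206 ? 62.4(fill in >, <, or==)<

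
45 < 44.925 False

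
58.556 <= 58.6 True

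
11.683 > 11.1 True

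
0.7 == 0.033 False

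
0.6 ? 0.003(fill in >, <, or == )>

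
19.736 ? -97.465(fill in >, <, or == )>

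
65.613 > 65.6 True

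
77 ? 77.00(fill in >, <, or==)==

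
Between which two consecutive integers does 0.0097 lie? 0 and 1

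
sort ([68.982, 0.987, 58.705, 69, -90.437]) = [-90.437, 0.987, 58.705, 68.982, 69]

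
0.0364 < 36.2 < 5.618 False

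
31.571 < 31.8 True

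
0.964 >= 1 False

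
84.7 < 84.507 False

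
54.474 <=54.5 True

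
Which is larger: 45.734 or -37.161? 45.734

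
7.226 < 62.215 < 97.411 True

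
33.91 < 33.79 False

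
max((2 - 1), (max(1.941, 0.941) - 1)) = 1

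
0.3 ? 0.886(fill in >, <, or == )<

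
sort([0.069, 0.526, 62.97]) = [0.069, 0.526, 62.97]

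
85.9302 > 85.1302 True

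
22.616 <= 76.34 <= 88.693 True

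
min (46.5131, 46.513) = 46.513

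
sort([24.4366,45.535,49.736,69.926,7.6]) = [7.6,24.4366,45.535,49.736,69.926]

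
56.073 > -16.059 True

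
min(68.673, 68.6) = 68.6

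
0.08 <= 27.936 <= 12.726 False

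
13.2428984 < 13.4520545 True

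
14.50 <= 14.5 True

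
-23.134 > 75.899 False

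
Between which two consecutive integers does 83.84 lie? 83 and 84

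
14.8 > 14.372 True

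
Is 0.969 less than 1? Yes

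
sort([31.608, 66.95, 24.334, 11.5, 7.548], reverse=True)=[66.95, 31.608, 24.334, 11.5, 7.548]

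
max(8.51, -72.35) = 8.51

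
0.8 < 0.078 False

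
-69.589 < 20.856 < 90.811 True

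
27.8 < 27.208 False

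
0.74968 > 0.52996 True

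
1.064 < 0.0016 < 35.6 False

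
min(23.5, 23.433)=23.433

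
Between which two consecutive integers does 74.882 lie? 74 and 75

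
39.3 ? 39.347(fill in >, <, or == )<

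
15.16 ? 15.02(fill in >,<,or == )>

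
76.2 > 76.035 True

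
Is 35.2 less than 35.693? Yes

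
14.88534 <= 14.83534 False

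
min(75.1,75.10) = 75.1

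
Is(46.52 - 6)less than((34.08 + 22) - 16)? No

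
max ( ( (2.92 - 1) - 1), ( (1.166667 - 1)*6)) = 1.000002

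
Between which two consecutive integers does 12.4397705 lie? 12 and 13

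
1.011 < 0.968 False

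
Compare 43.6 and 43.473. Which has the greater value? 43.6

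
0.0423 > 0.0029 True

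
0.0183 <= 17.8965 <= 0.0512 False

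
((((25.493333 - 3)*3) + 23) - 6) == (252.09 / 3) False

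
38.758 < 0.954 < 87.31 False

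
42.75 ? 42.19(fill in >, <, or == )>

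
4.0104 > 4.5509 False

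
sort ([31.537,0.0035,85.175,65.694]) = [0.0035,31.537,65.694,85.175]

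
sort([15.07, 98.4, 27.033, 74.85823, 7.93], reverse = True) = [98.4, 74.85823, 27.033, 15.07, 7.93]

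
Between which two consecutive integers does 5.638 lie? 5 and 6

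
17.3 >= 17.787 False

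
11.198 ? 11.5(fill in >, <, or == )<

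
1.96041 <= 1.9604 False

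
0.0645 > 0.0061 True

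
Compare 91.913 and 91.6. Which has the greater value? 91.913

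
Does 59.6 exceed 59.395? Yes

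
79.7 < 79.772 True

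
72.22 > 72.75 False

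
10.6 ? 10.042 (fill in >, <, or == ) >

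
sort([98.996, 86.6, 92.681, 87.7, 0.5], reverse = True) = [98.996, 92.681, 87.7, 86.6, 0.5]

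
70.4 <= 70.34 False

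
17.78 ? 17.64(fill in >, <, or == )>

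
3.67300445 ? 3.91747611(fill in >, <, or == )<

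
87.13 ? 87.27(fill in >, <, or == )<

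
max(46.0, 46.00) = 46.00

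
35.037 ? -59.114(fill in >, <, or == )>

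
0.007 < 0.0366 True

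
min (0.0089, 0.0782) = 0.0089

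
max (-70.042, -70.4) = -70.042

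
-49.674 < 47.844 True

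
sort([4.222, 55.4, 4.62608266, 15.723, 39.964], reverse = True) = [55.4, 39.964, 15.723, 4.62608266, 4.222]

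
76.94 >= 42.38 True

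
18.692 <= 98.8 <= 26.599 False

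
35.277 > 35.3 False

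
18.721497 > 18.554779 True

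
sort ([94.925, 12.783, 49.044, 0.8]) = [0.8, 12.783, 49.044, 94.925]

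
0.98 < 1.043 True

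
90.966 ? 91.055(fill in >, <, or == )<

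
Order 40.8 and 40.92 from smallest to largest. 40.8, 40.92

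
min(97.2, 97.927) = 97.2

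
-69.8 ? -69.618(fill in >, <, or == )<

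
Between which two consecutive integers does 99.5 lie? 99 and 100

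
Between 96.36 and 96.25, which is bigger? 96.36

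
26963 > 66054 False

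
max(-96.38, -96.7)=-96.38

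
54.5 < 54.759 True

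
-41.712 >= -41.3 False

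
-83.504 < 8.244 True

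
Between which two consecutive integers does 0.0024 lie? 0 and 1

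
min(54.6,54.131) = 54.131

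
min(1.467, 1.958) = 1.467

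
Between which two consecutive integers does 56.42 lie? 56 and 57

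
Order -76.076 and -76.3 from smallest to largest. -76.3, -76.076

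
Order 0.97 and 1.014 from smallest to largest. 0.97,1.014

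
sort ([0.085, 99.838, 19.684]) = [0.085, 19.684, 99.838]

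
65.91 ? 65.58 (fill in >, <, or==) >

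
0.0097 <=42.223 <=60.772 True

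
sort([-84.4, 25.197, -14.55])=[-84.4, -14.55, 25.197]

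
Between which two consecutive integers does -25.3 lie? -26 and -25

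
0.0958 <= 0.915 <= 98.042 True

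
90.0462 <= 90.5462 True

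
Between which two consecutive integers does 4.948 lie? 4 and 5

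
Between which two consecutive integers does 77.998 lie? 77 and 78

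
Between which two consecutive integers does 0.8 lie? 0 and 1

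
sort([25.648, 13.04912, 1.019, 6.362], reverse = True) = [25.648, 13.04912, 6.362, 1.019]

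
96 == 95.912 False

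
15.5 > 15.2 True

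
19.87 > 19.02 True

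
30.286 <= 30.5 True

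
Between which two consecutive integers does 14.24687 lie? 14 and 15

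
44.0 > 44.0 False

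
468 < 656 True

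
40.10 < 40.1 False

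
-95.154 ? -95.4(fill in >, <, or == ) >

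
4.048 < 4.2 True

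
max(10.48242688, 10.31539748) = 10.48242688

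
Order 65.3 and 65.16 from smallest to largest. 65.16, 65.3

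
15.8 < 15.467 False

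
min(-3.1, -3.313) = -3.313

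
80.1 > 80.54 False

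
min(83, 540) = 83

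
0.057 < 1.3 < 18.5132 True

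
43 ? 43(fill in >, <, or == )==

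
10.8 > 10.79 True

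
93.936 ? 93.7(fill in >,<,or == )>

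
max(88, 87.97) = 88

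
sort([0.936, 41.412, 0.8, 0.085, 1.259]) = [0.085, 0.8, 0.936, 1.259, 41.412]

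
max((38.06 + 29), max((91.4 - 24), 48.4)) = 67.4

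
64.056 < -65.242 False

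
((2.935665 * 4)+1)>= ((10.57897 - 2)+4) True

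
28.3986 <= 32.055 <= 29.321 False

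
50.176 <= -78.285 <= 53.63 False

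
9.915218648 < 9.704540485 False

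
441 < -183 False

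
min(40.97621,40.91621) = 40.91621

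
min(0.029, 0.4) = 0.029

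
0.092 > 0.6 False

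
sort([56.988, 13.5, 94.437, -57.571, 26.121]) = [-57.571, 13.5, 26.121, 56.988, 94.437]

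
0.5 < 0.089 False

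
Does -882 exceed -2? No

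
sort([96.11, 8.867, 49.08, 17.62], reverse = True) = [96.11, 49.08, 17.62, 8.867]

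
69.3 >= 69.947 False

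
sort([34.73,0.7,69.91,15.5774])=[0.7,15.5774,34.73,69.91]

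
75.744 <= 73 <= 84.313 False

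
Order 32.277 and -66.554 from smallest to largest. -66.554, 32.277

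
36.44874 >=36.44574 True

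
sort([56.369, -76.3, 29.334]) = [-76.3, 29.334, 56.369]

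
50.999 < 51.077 True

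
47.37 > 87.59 False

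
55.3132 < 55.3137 True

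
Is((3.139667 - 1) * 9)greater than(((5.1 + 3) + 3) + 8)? Yes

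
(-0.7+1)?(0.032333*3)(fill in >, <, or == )>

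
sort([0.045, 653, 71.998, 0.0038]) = [0.0038, 0.045, 71.998, 653]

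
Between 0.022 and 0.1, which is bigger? 0.1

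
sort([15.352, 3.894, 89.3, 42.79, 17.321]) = [3.894, 15.352, 17.321, 42.79, 89.3]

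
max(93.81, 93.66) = 93.81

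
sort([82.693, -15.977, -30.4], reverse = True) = [82.693, -15.977, -30.4]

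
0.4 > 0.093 True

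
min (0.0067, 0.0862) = 0.0067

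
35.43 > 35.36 True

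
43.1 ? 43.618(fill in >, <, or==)<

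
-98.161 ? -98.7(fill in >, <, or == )>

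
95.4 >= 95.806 False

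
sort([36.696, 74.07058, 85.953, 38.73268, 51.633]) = [36.696, 38.73268, 51.633, 74.07058, 85.953]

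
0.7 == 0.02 False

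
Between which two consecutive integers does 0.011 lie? 0 and 1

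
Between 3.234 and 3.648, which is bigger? 3.648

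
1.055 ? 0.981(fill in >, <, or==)>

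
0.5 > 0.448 True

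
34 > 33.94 True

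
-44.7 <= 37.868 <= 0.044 False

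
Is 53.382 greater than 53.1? Yes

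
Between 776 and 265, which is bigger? 776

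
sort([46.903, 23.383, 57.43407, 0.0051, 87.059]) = [0.0051, 23.383, 46.903, 57.43407, 87.059]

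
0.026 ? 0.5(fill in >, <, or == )<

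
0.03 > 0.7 False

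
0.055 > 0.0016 True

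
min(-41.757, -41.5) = -41.757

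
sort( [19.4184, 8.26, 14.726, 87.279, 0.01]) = [0.01, 8.26, 14.726, 19.4184, 87.279]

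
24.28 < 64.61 True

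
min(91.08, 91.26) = 91.08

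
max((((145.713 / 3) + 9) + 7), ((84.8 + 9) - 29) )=64.8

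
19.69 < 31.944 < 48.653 True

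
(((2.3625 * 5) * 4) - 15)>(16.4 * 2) False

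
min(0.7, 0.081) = 0.081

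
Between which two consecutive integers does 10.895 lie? 10 and 11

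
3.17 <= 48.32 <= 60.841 True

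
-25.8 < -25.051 True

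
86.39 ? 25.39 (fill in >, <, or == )>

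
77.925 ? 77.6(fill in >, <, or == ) >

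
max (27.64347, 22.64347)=27.64347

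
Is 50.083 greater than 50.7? No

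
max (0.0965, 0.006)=0.0965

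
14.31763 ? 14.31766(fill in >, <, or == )<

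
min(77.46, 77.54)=77.46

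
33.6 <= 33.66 True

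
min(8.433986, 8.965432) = 8.433986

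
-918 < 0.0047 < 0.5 True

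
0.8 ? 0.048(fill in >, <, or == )>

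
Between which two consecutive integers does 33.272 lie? 33 and 34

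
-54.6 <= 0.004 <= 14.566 True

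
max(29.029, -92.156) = 29.029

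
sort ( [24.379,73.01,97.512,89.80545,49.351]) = [24.379,49.351,73.01,89.80545,97.512]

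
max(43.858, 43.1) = 43.858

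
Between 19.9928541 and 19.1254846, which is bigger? 19.9928541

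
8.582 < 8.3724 False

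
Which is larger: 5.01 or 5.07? 5.07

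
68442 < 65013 False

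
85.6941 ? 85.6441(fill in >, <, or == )>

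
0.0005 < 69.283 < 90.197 True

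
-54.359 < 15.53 True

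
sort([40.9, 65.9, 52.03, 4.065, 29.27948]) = [4.065, 29.27948, 40.9, 52.03, 65.9]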